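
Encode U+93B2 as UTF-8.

U+93B2 = 0x93B2 = 37810 decimal. In range U+0800–U+FFFF → 3-byte form: 1110xxxx 10xxxxxx 10xxxxxx.
Binary (16 bits): 1001001110110010.
Split 4+6+6: 1001 | 001110 | 110010.
Byte 1: 11101001 = 0xE9.
Byte 2: 10001110 = 0x8E.
Byte 3: 10110010 = 0xB2.

E9 8E B2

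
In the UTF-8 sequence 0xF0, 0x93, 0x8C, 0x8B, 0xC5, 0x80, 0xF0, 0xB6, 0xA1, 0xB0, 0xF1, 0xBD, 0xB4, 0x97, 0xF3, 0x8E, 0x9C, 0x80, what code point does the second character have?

Offset 0: leading byte 0xF0 = 11110000 → 4-byte char #1 = F0 93 8C 8B.
Offset 4: leading byte 0xC5 = 11000101 → 2-byte char #2 = C5 80.
Leading byte 0xC5 = 11000101 matches 110xxxxx → 2-byte sequence.
Byte 1: 0xC5 = 11000101, payload 00101 (5 bits).
Byte 2: 0x80 = 10000000 (10xxxxxx ✓), payload 000000.
Concatenate: 00101000000 = 0x140 (11 bits → U+0140).

U+0140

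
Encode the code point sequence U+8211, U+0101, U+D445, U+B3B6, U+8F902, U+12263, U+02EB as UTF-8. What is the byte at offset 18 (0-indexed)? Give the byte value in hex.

0xA3

U+8211 → 3-byte form E8 88 91 at offsets 0–2.
U+0101 → 2-byte form C4 81 at offsets 3–4.
U+D445 → 3-byte form ED 91 85 at offsets 5–7.
U+B3B6 → 3-byte form EB 8E B6 at offsets 8–10.
U+8F902 → 4-byte form F2 8F A4 82 at offsets 11–14.
U+12263 → 4-byte form F0 92 89 A3 at offsets 15–18.
Offset 18 falls in char 6's range; it's byte 4 of F0 92 89 A3 = 0xA3.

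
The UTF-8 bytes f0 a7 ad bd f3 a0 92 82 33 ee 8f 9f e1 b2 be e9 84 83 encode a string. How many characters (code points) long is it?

Byte at offset 0: 0xF0 = 11110000 → 4-byte char (#1). Advance 4.
Byte at offset 4: 0xF3 = 11110011 → 4-byte char (#2). Advance 4.
Byte at offset 8: 0x33 = 00110011 → 1-byte char (#3). Advance 1.
Byte at offset 9: 0xEE = 11101110 → 3-byte char (#4). Advance 3.
Byte at offset 12: 0xE1 = 11100001 → 3-byte char (#5). Advance 3.
Byte at offset 15: 0xE9 = 11101001 → 3-byte char (#6). Advance 3.
Reached end at offset 18 after 6 code points.

6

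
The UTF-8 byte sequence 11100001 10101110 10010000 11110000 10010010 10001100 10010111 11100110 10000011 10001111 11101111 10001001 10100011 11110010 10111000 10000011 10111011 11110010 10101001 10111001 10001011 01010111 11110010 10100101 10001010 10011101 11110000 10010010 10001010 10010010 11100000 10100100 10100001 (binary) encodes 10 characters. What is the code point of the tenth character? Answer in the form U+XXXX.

U+0921

Offset 0: leading byte 0xE1 = 11100001 → 3-byte char #1 = E1 AE 90.
Offset 3: leading byte 0xF0 = 11110000 → 4-byte char #2 = F0 92 8C 97.
Offset 7: leading byte 0xE6 = 11100110 → 3-byte char #3 = E6 83 8F.
Offset 10: leading byte 0xEF = 11101111 → 3-byte char #4 = EF 89 A3.
Offset 13: leading byte 0xF2 = 11110010 → 4-byte char #5 = F2 B8 83 BB.
Offset 17: leading byte 0xF2 = 11110010 → 4-byte char #6 = F2 A9 B9 8B.
Offset 21: leading byte 0x57 = 01010111 → 1-byte char #7 = 57.
Offset 22: leading byte 0xF2 = 11110010 → 4-byte char #8 = F2 A5 8A 9D.
Offset 26: leading byte 0xF0 = 11110000 → 4-byte char #9 = F0 92 8A 92.
Offset 30: leading byte 0xE0 = 11100000 → 3-byte char #10 = E0 A4 A1.
Leading byte 0xE0 = 11100000 matches 1110xxxx → 3-byte sequence.
Byte 1: 0xE0 = 11100000, payload 0000 (4 bits).
Byte 2: 0xA4 = 10100100 (10xxxxxx ✓), payload 100100.
Byte 3: 0xA1 = 10100001 (10xxxxxx ✓), payload 100001.
Concatenate: 0000100100100001 = 0x921 (16 bits → U+0921).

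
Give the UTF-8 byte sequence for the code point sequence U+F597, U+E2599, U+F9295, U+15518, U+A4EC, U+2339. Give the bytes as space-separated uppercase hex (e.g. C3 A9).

U+F597: 3-byte form → EF 96 97.
U+E2599: 4-byte form → F3 A2 96 99.
U+F9295: 4-byte form → F3 B9 8A 95.
U+15518: 4-byte form → F0 95 94 98.
U+A4EC: 3-byte form → EA 93 AC.
U+2339: 3-byte form → E2 8C B9.
Concatenated (21 bytes): EF 96 97 F3 A2 96 99 F3 B9 8A 95 F0 95 94 98 EA 93 AC E2 8C B9.

EF 96 97 F3 A2 96 99 F3 B9 8A 95 F0 95 94 98 EA 93 AC E2 8C B9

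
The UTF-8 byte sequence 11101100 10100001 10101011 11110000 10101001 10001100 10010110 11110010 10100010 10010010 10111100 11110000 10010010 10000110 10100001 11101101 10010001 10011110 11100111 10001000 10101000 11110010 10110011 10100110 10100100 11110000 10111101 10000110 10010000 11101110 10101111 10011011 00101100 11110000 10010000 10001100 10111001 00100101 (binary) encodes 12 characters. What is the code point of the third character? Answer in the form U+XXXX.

Offset 0: leading byte 0xEC = 11101100 → 3-byte char #1 = EC A1 AB.
Offset 3: leading byte 0xF0 = 11110000 → 4-byte char #2 = F0 A9 8C 96.
Offset 7: leading byte 0xF2 = 11110010 → 4-byte char #3 = F2 A2 92 BC.
Leading byte 0xF2 = 11110010 matches 11110xxx → 4-byte sequence.
Byte 1: 0xF2 = 11110010, payload 010 (3 bits).
Byte 2: 0xA2 = 10100010 (10xxxxxx ✓), payload 100010.
Byte 3: 0x92 = 10010010 (10xxxxxx ✓), payload 010010.
Byte 4: 0xBC = 10111100 (10xxxxxx ✓), payload 111100.
Concatenate: 010100010010010111100 = 0xA24BC (21 bits → U+A24BC).

U+A24BC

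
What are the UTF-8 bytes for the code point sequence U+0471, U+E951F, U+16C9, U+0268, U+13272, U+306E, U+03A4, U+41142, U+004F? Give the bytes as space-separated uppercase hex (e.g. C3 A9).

D1 B1 F3 A9 94 9F E1 9B 89 C9 A8 F0 93 89 B2 E3 81 AE CE A4 F1 81 85 82 4F

U+0471: 2-byte form → D1 B1.
U+E951F: 4-byte form → F3 A9 94 9F.
U+16C9: 3-byte form → E1 9B 89.
U+0268: 2-byte form → C9 A8.
U+13272: 4-byte form → F0 93 89 B2.
U+306E: 3-byte form → E3 81 AE.
U+03A4: 2-byte form → CE A4.
U+41142: 4-byte form → F1 81 85 82.
U+004F: 1-byte form → 4F.
Concatenated (25 bytes): D1 B1 F3 A9 94 9F E1 9B 89 C9 A8 F0 93 89 B2 E3 81 AE CE A4 F1 81 85 82 4F.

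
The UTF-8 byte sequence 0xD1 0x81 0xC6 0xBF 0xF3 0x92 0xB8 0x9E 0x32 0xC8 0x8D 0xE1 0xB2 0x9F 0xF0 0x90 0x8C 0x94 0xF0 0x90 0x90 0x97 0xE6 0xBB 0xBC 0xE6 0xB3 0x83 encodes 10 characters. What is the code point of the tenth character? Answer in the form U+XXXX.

Offset 0: leading byte 0xD1 = 11010001 → 2-byte char #1 = D1 81.
Offset 2: leading byte 0xC6 = 11000110 → 2-byte char #2 = C6 BF.
Offset 4: leading byte 0xF3 = 11110011 → 4-byte char #3 = F3 92 B8 9E.
Offset 8: leading byte 0x32 = 00110010 → 1-byte char #4 = 32.
Offset 9: leading byte 0xC8 = 11001000 → 2-byte char #5 = C8 8D.
Offset 11: leading byte 0xE1 = 11100001 → 3-byte char #6 = E1 B2 9F.
Offset 14: leading byte 0xF0 = 11110000 → 4-byte char #7 = F0 90 8C 94.
Offset 18: leading byte 0xF0 = 11110000 → 4-byte char #8 = F0 90 90 97.
Offset 22: leading byte 0xE6 = 11100110 → 3-byte char #9 = E6 BB BC.
Offset 25: leading byte 0xE6 = 11100110 → 3-byte char #10 = E6 B3 83.
Leading byte 0xE6 = 11100110 matches 1110xxxx → 3-byte sequence.
Byte 1: 0xE6 = 11100110, payload 0110 (4 bits).
Byte 2: 0xB3 = 10110011 (10xxxxxx ✓), payload 110011.
Byte 3: 0x83 = 10000011 (10xxxxxx ✓), payload 000011.
Concatenate: 0110110011000011 = 0x6CC3 (16 bits → U+6CC3).

U+6CC3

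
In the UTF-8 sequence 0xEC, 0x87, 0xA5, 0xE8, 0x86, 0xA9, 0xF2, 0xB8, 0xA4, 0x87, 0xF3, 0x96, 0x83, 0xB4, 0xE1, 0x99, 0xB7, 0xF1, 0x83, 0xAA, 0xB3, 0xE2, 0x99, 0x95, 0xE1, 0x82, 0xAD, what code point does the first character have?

U+C1E5

Offset 0: leading byte 0xEC = 11101100 → 3-byte char #1 = EC 87 A5.
Leading byte 0xEC = 11101100 matches 1110xxxx → 3-byte sequence.
Byte 1: 0xEC = 11101100, payload 1100 (4 bits).
Byte 2: 0x87 = 10000111 (10xxxxxx ✓), payload 000111.
Byte 3: 0xA5 = 10100101 (10xxxxxx ✓), payload 100101.
Concatenate: 1100000111100101 = 0xC1E5 (16 bits → U+C1E5).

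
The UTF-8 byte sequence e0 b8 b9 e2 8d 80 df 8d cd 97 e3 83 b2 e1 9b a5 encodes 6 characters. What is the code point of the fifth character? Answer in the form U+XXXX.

Offset 0: leading byte 0xE0 = 11100000 → 3-byte char #1 = E0 B8 B9.
Offset 3: leading byte 0xE2 = 11100010 → 3-byte char #2 = E2 8D 80.
Offset 6: leading byte 0xDF = 11011111 → 2-byte char #3 = DF 8D.
Offset 8: leading byte 0xCD = 11001101 → 2-byte char #4 = CD 97.
Offset 10: leading byte 0xE3 = 11100011 → 3-byte char #5 = E3 83 B2.
Leading byte 0xE3 = 11100011 matches 1110xxxx → 3-byte sequence.
Byte 1: 0xE3 = 11100011, payload 0011 (4 bits).
Byte 2: 0x83 = 10000011 (10xxxxxx ✓), payload 000011.
Byte 3: 0xB2 = 10110010 (10xxxxxx ✓), payload 110010.
Concatenate: 0011000011110010 = 0x30F2 (16 bits → U+30F2).

U+30F2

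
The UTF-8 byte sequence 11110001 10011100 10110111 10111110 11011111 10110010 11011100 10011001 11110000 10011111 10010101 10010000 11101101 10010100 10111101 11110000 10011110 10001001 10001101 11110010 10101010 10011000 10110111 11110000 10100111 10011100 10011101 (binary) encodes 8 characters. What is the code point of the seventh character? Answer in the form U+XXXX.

U+AA637

Offset 0: leading byte 0xF1 = 11110001 → 4-byte char #1 = F1 9C B7 BE.
Offset 4: leading byte 0xDF = 11011111 → 2-byte char #2 = DF B2.
Offset 6: leading byte 0xDC = 11011100 → 2-byte char #3 = DC 99.
Offset 8: leading byte 0xF0 = 11110000 → 4-byte char #4 = F0 9F 95 90.
Offset 12: leading byte 0xED = 11101101 → 3-byte char #5 = ED 94 BD.
Offset 15: leading byte 0xF0 = 11110000 → 4-byte char #6 = F0 9E 89 8D.
Offset 19: leading byte 0xF2 = 11110010 → 4-byte char #7 = F2 AA 98 B7.
Leading byte 0xF2 = 11110010 matches 11110xxx → 4-byte sequence.
Byte 1: 0xF2 = 11110010, payload 010 (3 bits).
Byte 2: 0xAA = 10101010 (10xxxxxx ✓), payload 101010.
Byte 3: 0x98 = 10011000 (10xxxxxx ✓), payload 011000.
Byte 4: 0xB7 = 10110111 (10xxxxxx ✓), payload 110111.
Concatenate: 010101010011000110111 = 0xAA637 (21 bits → U+AA637).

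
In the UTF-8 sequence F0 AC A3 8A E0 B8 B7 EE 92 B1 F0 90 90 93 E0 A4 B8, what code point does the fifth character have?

U+0938

Offset 0: leading byte 0xF0 = 11110000 → 4-byte char #1 = F0 AC A3 8A.
Offset 4: leading byte 0xE0 = 11100000 → 3-byte char #2 = E0 B8 B7.
Offset 7: leading byte 0xEE = 11101110 → 3-byte char #3 = EE 92 B1.
Offset 10: leading byte 0xF0 = 11110000 → 4-byte char #4 = F0 90 90 93.
Offset 14: leading byte 0xE0 = 11100000 → 3-byte char #5 = E0 A4 B8.
Leading byte 0xE0 = 11100000 matches 1110xxxx → 3-byte sequence.
Byte 1: 0xE0 = 11100000, payload 0000 (4 bits).
Byte 2: 0xA4 = 10100100 (10xxxxxx ✓), payload 100100.
Byte 3: 0xB8 = 10111000 (10xxxxxx ✓), payload 111000.
Concatenate: 0000100100111000 = 0x938 (16 bits → U+0938).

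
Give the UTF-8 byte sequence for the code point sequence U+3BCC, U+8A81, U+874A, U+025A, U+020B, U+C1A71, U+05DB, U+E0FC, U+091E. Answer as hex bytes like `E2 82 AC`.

U+3BCC: 3-byte form → E3 AF 8C.
U+8A81: 3-byte form → E8 AA 81.
U+874A: 3-byte form → E8 9D 8A.
U+025A: 2-byte form → C9 9A.
U+020B: 2-byte form → C8 8B.
U+C1A71: 4-byte form → F3 81 A9 B1.
U+05DB: 2-byte form → D7 9B.
U+E0FC: 3-byte form → EE 83 BC.
U+091E: 3-byte form → E0 A4 9E.
Concatenated (25 bytes): E3 AF 8C E8 AA 81 E8 9D 8A C9 9A C8 8B F3 81 A9 B1 D7 9B EE 83 BC E0 A4 9E.

E3 AF 8C E8 AA 81 E8 9D 8A C9 9A C8 8B F3 81 A9 B1 D7 9B EE 83 BC E0 A4 9E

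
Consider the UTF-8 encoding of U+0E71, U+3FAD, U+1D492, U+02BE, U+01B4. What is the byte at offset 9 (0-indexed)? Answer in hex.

0x92

U+0E71 → 3-byte form E0 B9 B1 at offsets 0–2.
U+3FAD → 3-byte form E3 BE AD at offsets 3–5.
U+1D492 → 4-byte form F0 9D 92 92 at offsets 6–9.
Offset 9 falls in char 3's range; it's byte 4 of F0 9D 92 92 = 0x92.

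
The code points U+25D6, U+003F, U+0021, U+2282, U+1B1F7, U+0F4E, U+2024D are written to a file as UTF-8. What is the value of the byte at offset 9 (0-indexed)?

0x9B

U+25D6 → 3-byte form E2 97 96 at offsets 0–2.
U+003F → 1-byte form 3F at offsets 3–3.
U+0021 → 1-byte form 21 at offsets 4–4.
U+2282 → 3-byte form E2 8A 82 at offsets 5–7.
U+1B1F7 → 4-byte form F0 9B 87 B7 at offsets 8–11.
Offset 9 falls in char 5's range; it's byte 2 of F0 9B 87 B7 = 0x9B.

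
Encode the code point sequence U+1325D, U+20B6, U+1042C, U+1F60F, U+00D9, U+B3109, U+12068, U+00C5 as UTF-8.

F0 93 89 9D E2 82 B6 F0 90 90 AC F0 9F 98 8F C3 99 F2 B3 84 89 F0 92 81 A8 C3 85

U+1325D: 4-byte form → F0 93 89 9D.
U+20B6: 3-byte form → E2 82 B6.
U+1042C: 4-byte form → F0 90 90 AC.
U+1F60F: 4-byte form → F0 9F 98 8F.
U+00D9: 2-byte form → C3 99.
U+B3109: 4-byte form → F2 B3 84 89.
U+12068: 4-byte form → F0 92 81 A8.
U+00C5: 2-byte form → C3 85.
Concatenated (27 bytes): F0 93 89 9D E2 82 B6 F0 90 90 AC F0 9F 98 8F C3 99 F2 B3 84 89 F0 92 81 A8 C3 85.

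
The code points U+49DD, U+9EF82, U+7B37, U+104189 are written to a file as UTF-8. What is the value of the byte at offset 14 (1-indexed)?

0x89

1-indexed offset 14 is 0-indexed offset 13.
U+49DD → 3-byte form E4 A7 9D at offsets 0–2.
U+9EF82 → 4-byte form F2 9E BE 82 at offsets 3–6.
U+7B37 → 3-byte form E7 AC B7 at offsets 7–9.
U+104189 → 4-byte form F4 84 86 89 at offsets 10–13.
Offset 13 falls in char 4's range; it's byte 4 of F4 84 86 89 = 0x89.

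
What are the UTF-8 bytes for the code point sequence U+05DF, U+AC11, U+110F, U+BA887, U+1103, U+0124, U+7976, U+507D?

D7 9F EA B0 91 E1 84 8F F2 BA A2 87 E1 84 83 C4 A4 E7 A5 B6 E5 81 BD

U+05DF: 2-byte form → D7 9F.
U+AC11: 3-byte form → EA B0 91.
U+110F: 3-byte form → E1 84 8F.
U+BA887: 4-byte form → F2 BA A2 87.
U+1103: 3-byte form → E1 84 83.
U+0124: 2-byte form → C4 A4.
U+7976: 3-byte form → E7 A5 B6.
U+507D: 3-byte form → E5 81 BD.
Concatenated (23 bytes): D7 9F EA B0 91 E1 84 8F F2 BA A2 87 E1 84 83 C4 A4 E7 A5 B6 E5 81 BD.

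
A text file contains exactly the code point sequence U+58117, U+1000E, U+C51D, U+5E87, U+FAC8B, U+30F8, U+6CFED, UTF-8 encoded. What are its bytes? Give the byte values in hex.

F1 98 84 97 F0 90 80 8E EC 94 9D E5 BA 87 F3 BA B2 8B E3 83 B8 F1 AC BF AD

U+58117: 4-byte form → F1 98 84 97.
U+1000E: 4-byte form → F0 90 80 8E.
U+C51D: 3-byte form → EC 94 9D.
U+5E87: 3-byte form → E5 BA 87.
U+FAC8B: 4-byte form → F3 BA B2 8B.
U+30F8: 3-byte form → E3 83 B8.
U+6CFED: 4-byte form → F1 AC BF AD.
Concatenated (25 bytes): F1 98 84 97 F0 90 80 8E EC 94 9D E5 BA 87 F3 BA B2 8B E3 83 B8 F1 AC BF AD.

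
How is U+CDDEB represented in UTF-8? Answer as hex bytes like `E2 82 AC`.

F3 8D B7 AB

U+CDDEB = 0xCDDEB = 843243 decimal. In range U+10000–U+10FFFF → 4-byte form: 11110xxx 10xxxxxx 10xxxxxx 10xxxxxx.
Binary (21 bits): 011001101110111101011.
Split 3+6+6+6: 011 | 001101 | 110111 | 101011.
Byte 1: 11110011 = 0xF3.
Byte 2: 10001101 = 0x8D.
Byte 3: 10110111 = 0xB7.
Byte 4: 10101011 = 0xAB.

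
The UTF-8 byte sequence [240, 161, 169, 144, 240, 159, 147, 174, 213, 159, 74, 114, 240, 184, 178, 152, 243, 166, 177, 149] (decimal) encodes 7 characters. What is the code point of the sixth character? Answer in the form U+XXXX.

U+38C98

Offset 0: leading byte 0xF0 = 11110000 → 4-byte char #1 = F0 A1 A9 90.
Offset 4: leading byte 0xF0 = 11110000 → 4-byte char #2 = F0 9F 93 AE.
Offset 8: leading byte 0xD5 = 11010101 → 2-byte char #3 = D5 9F.
Offset 10: leading byte 0x4A = 01001010 → 1-byte char #4 = 4A.
Offset 11: leading byte 0x72 = 01110010 → 1-byte char #5 = 72.
Offset 12: leading byte 0xF0 = 11110000 → 4-byte char #6 = F0 B8 B2 98.
Leading byte 0xF0 = 11110000 matches 11110xxx → 4-byte sequence.
Byte 1: 0xF0 = 11110000, payload 000 (3 bits).
Byte 2: 0xB8 = 10111000 (10xxxxxx ✓), payload 111000.
Byte 3: 0xB2 = 10110010 (10xxxxxx ✓), payload 110010.
Byte 4: 0x98 = 10011000 (10xxxxxx ✓), payload 011000.
Concatenate: 000111000110010011000 = 0x38C98 (21 bits → U+38C98).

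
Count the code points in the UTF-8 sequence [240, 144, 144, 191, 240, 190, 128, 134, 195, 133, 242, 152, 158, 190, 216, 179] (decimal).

Byte at offset 0: 0xF0 = 11110000 → 4-byte char (#1). Advance 4.
Byte at offset 4: 0xF0 = 11110000 → 4-byte char (#2). Advance 4.
Byte at offset 8: 0xC3 = 11000011 → 2-byte char (#3). Advance 2.
Byte at offset 10: 0xF2 = 11110010 → 4-byte char (#4). Advance 4.
Byte at offset 14: 0xD8 = 11011000 → 2-byte char (#5). Advance 2.
Reached end at offset 16 after 5 code points.

5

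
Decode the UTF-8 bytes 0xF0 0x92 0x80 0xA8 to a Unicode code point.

U+12028

Leading byte 0xF0 = 11110000 matches 11110xxx → 4-byte sequence.
Byte 1: 0xF0 = 11110000, payload 000 (3 bits).
Byte 2: 0x92 = 10010010 (10xxxxxx ✓), payload 010010.
Byte 3: 0x80 = 10000000 (10xxxxxx ✓), payload 000000.
Byte 4: 0xA8 = 10101000 (10xxxxxx ✓), payload 101000.
Concatenate: 000010010000000101000 = 0x12028 (21 bits → U+12028).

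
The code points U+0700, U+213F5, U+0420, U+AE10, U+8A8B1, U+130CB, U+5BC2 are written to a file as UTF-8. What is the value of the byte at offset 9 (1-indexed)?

0xEA

1-indexed offset 9 is 0-indexed offset 8.
U+0700 → 2-byte form DC 80 at offsets 0–1.
U+213F5 → 4-byte form F0 A1 8F B5 at offsets 2–5.
U+0420 → 2-byte form D0 A0 at offsets 6–7.
U+AE10 → 3-byte form EA B8 90 at offsets 8–10.
Offset 8 falls in char 4's range; it's byte 1 of EA B8 90 = 0xEA.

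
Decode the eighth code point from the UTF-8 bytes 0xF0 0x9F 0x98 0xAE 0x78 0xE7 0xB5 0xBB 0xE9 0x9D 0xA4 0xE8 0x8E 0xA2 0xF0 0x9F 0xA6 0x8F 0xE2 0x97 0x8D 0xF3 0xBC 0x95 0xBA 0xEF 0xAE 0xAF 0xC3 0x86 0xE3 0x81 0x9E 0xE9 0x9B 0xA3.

U+FC57A

Offset 0: leading byte 0xF0 = 11110000 → 4-byte char #1 = F0 9F 98 AE.
Offset 4: leading byte 0x78 = 01111000 → 1-byte char #2 = 78.
Offset 5: leading byte 0xE7 = 11100111 → 3-byte char #3 = E7 B5 BB.
Offset 8: leading byte 0xE9 = 11101001 → 3-byte char #4 = E9 9D A4.
Offset 11: leading byte 0xE8 = 11101000 → 3-byte char #5 = E8 8E A2.
Offset 14: leading byte 0xF0 = 11110000 → 4-byte char #6 = F0 9F A6 8F.
Offset 18: leading byte 0xE2 = 11100010 → 3-byte char #7 = E2 97 8D.
Offset 21: leading byte 0xF3 = 11110011 → 4-byte char #8 = F3 BC 95 BA.
Leading byte 0xF3 = 11110011 matches 11110xxx → 4-byte sequence.
Byte 1: 0xF3 = 11110011, payload 011 (3 bits).
Byte 2: 0xBC = 10111100 (10xxxxxx ✓), payload 111100.
Byte 3: 0x95 = 10010101 (10xxxxxx ✓), payload 010101.
Byte 4: 0xBA = 10111010 (10xxxxxx ✓), payload 111010.
Concatenate: 011111100010101111010 = 0xFC57A (21 bits → U+FC57A).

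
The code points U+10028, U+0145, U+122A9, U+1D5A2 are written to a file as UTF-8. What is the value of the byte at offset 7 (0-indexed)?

0x92

U+10028 → 4-byte form F0 90 80 A8 at offsets 0–3.
U+0145 → 2-byte form C5 85 at offsets 4–5.
U+122A9 → 4-byte form F0 92 8A A9 at offsets 6–9.
Offset 7 falls in char 3's range; it's byte 2 of F0 92 8A A9 = 0x92.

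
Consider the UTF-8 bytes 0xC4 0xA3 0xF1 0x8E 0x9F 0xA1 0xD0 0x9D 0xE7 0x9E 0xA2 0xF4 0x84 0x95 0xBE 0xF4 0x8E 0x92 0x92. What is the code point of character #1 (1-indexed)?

U+0123

Offset 0: leading byte 0xC4 = 11000100 → 2-byte char #1 = C4 A3.
Leading byte 0xC4 = 11000100 matches 110xxxxx → 2-byte sequence.
Byte 1: 0xC4 = 11000100, payload 00100 (5 bits).
Byte 2: 0xA3 = 10100011 (10xxxxxx ✓), payload 100011.
Concatenate: 00100100011 = 0x123 (11 bits → U+0123).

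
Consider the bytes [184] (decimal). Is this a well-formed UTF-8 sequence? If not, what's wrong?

Byte 0xB8 = 10111000 has the form 10xxxxxx — a continuation byte — but there is no preceding leading byte.

invalid (continuation byte with no leading byte)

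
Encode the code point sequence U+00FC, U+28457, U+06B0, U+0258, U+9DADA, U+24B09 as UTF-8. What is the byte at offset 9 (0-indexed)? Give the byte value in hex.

U+00FC → 2-byte form C3 BC at offsets 0–1.
U+28457 → 4-byte form F0 A8 91 97 at offsets 2–5.
U+06B0 → 2-byte form DA B0 at offsets 6–7.
U+0258 → 2-byte form C9 98 at offsets 8–9.
Offset 9 falls in char 4's range; it's byte 2 of C9 98 = 0x98.

0x98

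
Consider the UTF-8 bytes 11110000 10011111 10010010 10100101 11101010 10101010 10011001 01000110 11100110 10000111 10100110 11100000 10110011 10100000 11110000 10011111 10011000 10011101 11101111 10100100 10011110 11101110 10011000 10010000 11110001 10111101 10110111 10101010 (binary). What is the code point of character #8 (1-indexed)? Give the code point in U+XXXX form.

U+E610

Offset 0: leading byte 0xF0 = 11110000 → 4-byte char #1 = F0 9F 92 A5.
Offset 4: leading byte 0xEA = 11101010 → 3-byte char #2 = EA AA 99.
Offset 7: leading byte 0x46 = 01000110 → 1-byte char #3 = 46.
Offset 8: leading byte 0xE6 = 11100110 → 3-byte char #4 = E6 87 A6.
Offset 11: leading byte 0xE0 = 11100000 → 3-byte char #5 = E0 B3 A0.
Offset 14: leading byte 0xF0 = 11110000 → 4-byte char #6 = F0 9F 98 9D.
Offset 18: leading byte 0xEF = 11101111 → 3-byte char #7 = EF A4 9E.
Offset 21: leading byte 0xEE = 11101110 → 3-byte char #8 = EE 98 90.
Leading byte 0xEE = 11101110 matches 1110xxxx → 3-byte sequence.
Byte 1: 0xEE = 11101110, payload 1110 (4 bits).
Byte 2: 0x98 = 10011000 (10xxxxxx ✓), payload 011000.
Byte 3: 0x90 = 10010000 (10xxxxxx ✓), payload 010000.
Concatenate: 1110011000010000 = 0xE610 (16 bits → U+E610).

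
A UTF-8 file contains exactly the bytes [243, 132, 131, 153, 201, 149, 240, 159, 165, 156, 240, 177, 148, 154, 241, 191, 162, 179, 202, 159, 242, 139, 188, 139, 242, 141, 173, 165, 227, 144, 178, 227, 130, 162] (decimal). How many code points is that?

10

Byte at offset 0: 0xF3 = 11110011 → 4-byte char (#1). Advance 4.
Byte at offset 4: 0xC9 = 11001001 → 2-byte char (#2). Advance 2.
Byte at offset 6: 0xF0 = 11110000 → 4-byte char (#3). Advance 4.
Byte at offset 10: 0xF0 = 11110000 → 4-byte char (#4). Advance 4.
Byte at offset 14: 0xF1 = 11110001 → 4-byte char (#5). Advance 4.
Byte at offset 18: 0xCA = 11001010 → 2-byte char (#6). Advance 2.
Byte at offset 20: 0xF2 = 11110010 → 4-byte char (#7). Advance 4.
Byte at offset 24: 0xF2 = 11110010 → 4-byte char (#8). Advance 4.
Byte at offset 28: 0xE3 = 11100011 → 3-byte char (#9). Advance 3.
Byte at offset 31: 0xE3 = 11100011 → 3-byte char (#10). Advance 3.
Reached end at offset 34 after 10 code points.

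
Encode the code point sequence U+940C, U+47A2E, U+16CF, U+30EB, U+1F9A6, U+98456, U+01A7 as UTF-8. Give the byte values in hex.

E9 90 8C F1 87 A8 AE E1 9B 8F E3 83 AB F0 9F A6 A6 F2 98 91 96 C6 A7

U+940C: 3-byte form → E9 90 8C.
U+47A2E: 4-byte form → F1 87 A8 AE.
U+16CF: 3-byte form → E1 9B 8F.
U+30EB: 3-byte form → E3 83 AB.
U+1F9A6: 4-byte form → F0 9F A6 A6.
U+98456: 4-byte form → F2 98 91 96.
U+01A7: 2-byte form → C6 A7.
Concatenated (23 bytes): E9 90 8C F1 87 A8 AE E1 9B 8F E3 83 AB F0 9F A6 A6 F2 98 91 96 C6 A7.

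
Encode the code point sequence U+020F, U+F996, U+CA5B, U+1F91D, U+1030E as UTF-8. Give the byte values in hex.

U+020F: 2-byte form → C8 8F.
U+F996: 3-byte form → EF A6 96.
U+CA5B: 3-byte form → EC A9 9B.
U+1F91D: 4-byte form → F0 9F A4 9D.
U+1030E: 4-byte form → F0 90 8C 8E.
Concatenated (16 bytes): C8 8F EF A6 96 EC A9 9B F0 9F A4 9D F0 90 8C 8E.

C8 8F EF A6 96 EC A9 9B F0 9F A4 9D F0 90 8C 8E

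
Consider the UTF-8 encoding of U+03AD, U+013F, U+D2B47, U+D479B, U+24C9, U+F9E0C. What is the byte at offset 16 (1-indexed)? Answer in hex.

0xF3

1-indexed offset 16 is 0-indexed offset 15.
U+03AD → 2-byte form CE AD at offsets 0–1.
U+013F → 2-byte form C4 BF at offsets 2–3.
U+D2B47 → 4-byte form F3 92 AD 87 at offsets 4–7.
U+D479B → 4-byte form F3 94 9E 9B at offsets 8–11.
U+24C9 → 3-byte form E2 93 89 at offsets 12–14.
U+F9E0C → 4-byte form F3 B9 B8 8C at offsets 15–18.
Offset 15 falls in char 6's range; it's byte 1 of F3 B9 B8 8C = 0xF3.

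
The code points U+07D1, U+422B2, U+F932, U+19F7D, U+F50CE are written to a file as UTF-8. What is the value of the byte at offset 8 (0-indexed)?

U+07D1 → 2-byte form DF 91 at offsets 0–1.
U+422B2 → 4-byte form F1 82 8A B2 at offsets 2–5.
U+F932 → 3-byte form EF A4 B2 at offsets 6–8.
Offset 8 falls in char 3's range; it's byte 3 of EF A4 B2 = 0xB2.

0xB2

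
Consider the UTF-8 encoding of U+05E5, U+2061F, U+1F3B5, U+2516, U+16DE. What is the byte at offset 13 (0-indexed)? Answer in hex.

0xE1

U+05E5 → 2-byte form D7 A5 at offsets 0–1.
U+2061F → 4-byte form F0 A0 98 9F at offsets 2–5.
U+1F3B5 → 4-byte form F0 9F 8E B5 at offsets 6–9.
U+2516 → 3-byte form E2 94 96 at offsets 10–12.
U+16DE → 3-byte form E1 9B 9E at offsets 13–15.
Offset 13 falls in char 5's range; it's byte 1 of E1 9B 9E = 0xE1.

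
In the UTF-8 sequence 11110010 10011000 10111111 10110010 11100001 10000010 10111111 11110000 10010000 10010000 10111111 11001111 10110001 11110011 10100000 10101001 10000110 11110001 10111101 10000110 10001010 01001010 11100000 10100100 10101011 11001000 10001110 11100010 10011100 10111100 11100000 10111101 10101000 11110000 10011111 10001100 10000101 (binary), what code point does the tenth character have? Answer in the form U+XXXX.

U+273C

Offset 0: leading byte 0xF2 = 11110010 → 4-byte char #1 = F2 98 BF B2.
Offset 4: leading byte 0xE1 = 11100001 → 3-byte char #2 = E1 82 BF.
Offset 7: leading byte 0xF0 = 11110000 → 4-byte char #3 = F0 90 90 BF.
Offset 11: leading byte 0xCF = 11001111 → 2-byte char #4 = CF B1.
Offset 13: leading byte 0xF3 = 11110011 → 4-byte char #5 = F3 A0 A9 86.
Offset 17: leading byte 0xF1 = 11110001 → 4-byte char #6 = F1 BD 86 8A.
Offset 21: leading byte 0x4A = 01001010 → 1-byte char #7 = 4A.
Offset 22: leading byte 0xE0 = 11100000 → 3-byte char #8 = E0 A4 AB.
Offset 25: leading byte 0xC8 = 11001000 → 2-byte char #9 = C8 8E.
Offset 27: leading byte 0xE2 = 11100010 → 3-byte char #10 = E2 9C BC.
Leading byte 0xE2 = 11100010 matches 1110xxxx → 3-byte sequence.
Byte 1: 0xE2 = 11100010, payload 0010 (4 bits).
Byte 2: 0x9C = 10011100 (10xxxxxx ✓), payload 011100.
Byte 3: 0xBC = 10111100 (10xxxxxx ✓), payload 111100.
Concatenate: 0010011100111100 = 0x273C (16 bits → U+273C).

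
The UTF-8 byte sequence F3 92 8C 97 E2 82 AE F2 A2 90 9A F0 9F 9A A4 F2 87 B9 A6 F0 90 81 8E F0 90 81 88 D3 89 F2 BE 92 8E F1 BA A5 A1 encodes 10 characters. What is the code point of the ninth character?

Offset 0: leading byte 0xF3 = 11110011 → 4-byte char #1 = F3 92 8C 97.
Offset 4: leading byte 0xE2 = 11100010 → 3-byte char #2 = E2 82 AE.
Offset 7: leading byte 0xF2 = 11110010 → 4-byte char #3 = F2 A2 90 9A.
Offset 11: leading byte 0xF0 = 11110000 → 4-byte char #4 = F0 9F 9A A4.
Offset 15: leading byte 0xF2 = 11110010 → 4-byte char #5 = F2 87 B9 A6.
Offset 19: leading byte 0xF0 = 11110000 → 4-byte char #6 = F0 90 81 8E.
Offset 23: leading byte 0xF0 = 11110000 → 4-byte char #7 = F0 90 81 88.
Offset 27: leading byte 0xD3 = 11010011 → 2-byte char #8 = D3 89.
Offset 29: leading byte 0xF2 = 11110010 → 4-byte char #9 = F2 BE 92 8E.
Leading byte 0xF2 = 11110010 matches 11110xxx → 4-byte sequence.
Byte 1: 0xF2 = 11110010, payload 010 (3 bits).
Byte 2: 0xBE = 10111110 (10xxxxxx ✓), payload 111110.
Byte 3: 0x92 = 10010010 (10xxxxxx ✓), payload 010010.
Byte 4: 0x8E = 10001110 (10xxxxxx ✓), payload 001110.
Concatenate: 010111110010010001110 = 0xBE48E (21 bits → U+BE48E).

U+BE48E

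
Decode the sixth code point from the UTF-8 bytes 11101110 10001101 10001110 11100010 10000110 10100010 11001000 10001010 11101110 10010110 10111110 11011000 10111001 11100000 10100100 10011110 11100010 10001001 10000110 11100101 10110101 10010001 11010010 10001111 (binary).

Offset 0: leading byte 0xEE = 11101110 → 3-byte char #1 = EE 8D 8E.
Offset 3: leading byte 0xE2 = 11100010 → 3-byte char #2 = E2 86 A2.
Offset 6: leading byte 0xC8 = 11001000 → 2-byte char #3 = C8 8A.
Offset 8: leading byte 0xEE = 11101110 → 3-byte char #4 = EE 96 BE.
Offset 11: leading byte 0xD8 = 11011000 → 2-byte char #5 = D8 B9.
Offset 13: leading byte 0xE0 = 11100000 → 3-byte char #6 = E0 A4 9E.
Leading byte 0xE0 = 11100000 matches 1110xxxx → 3-byte sequence.
Byte 1: 0xE0 = 11100000, payload 0000 (4 bits).
Byte 2: 0xA4 = 10100100 (10xxxxxx ✓), payload 100100.
Byte 3: 0x9E = 10011110 (10xxxxxx ✓), payload 011110.
Concatenate: 0000100100011110 = 0x91E (16 bits → U+091E).

U+091E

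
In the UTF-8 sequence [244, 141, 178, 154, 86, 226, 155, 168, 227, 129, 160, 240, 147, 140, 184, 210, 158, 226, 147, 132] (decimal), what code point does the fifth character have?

U+13338

Offset 0: leading byte 0xF4 = 11110100 → 4-byte char #1 = F4 8D B2 9A.
Offset 4: leading byte 0x56 = 01010110 → 1-byte char #2 = 56.
Offset 5: leading byte 0xE2 = 11100010 → 3-byte char #3 = E2 9B A8.
Offset 8: leading byte 0xE3 = 11100011 → 3-byte char #4 = E3 81 A0.
Offset 11: leading byte 0xF0 = 11110000 → 4-byte char #5 = F0 93 8C B8.
Leading byte 0xF0 = 11110000 matches 11110xxx → 4-byte sequence.
Byte 1: 0xF0 = 11110000, payload 000 (3 bits).
Byte 2: 0x93 = 10010011 (10xxxxxx ✓), payload 010011.
Byte 3: 0x8C = 10001100 (10xxxxxx ✓), payload 001100.
Byte 4: 0xB8 = 10111000 (10xxxxxx ✓), payload 111000.
Concatenate: 000010011001100111000 = 0x13338 (21 bits → U+13338).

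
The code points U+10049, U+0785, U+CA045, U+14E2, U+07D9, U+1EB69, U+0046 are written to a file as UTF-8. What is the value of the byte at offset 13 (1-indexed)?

1-indexed offset 13 is 0-indexed offset 12.
U+10049 → 4-byte form F0 90 81 89 at offsets 0–3.
U+0785 → 2-byte form DE 85 at offsets 4–5.
U+CA045 → 4-byte form F3 8A 81 85 at offsets 6–9.
U+14E2 → 3-byte form E1 93 A2 at offsets 10–12.
Offset 12 falls in char 4's range; it's byte 3 of E1 93 A2 = 0xA2.

0xA2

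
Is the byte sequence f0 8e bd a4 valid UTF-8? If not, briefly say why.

Leading byte 0xF0 = 11110000 → 4-byte form.
Continuation bytes all match 10xxxxxx. Payload decodes to 0xEF64.
But 0xEF64 < 0x10000, the minimum for a 4-byte sequence — this is an overlong encoding.

invalid (overlong encoding)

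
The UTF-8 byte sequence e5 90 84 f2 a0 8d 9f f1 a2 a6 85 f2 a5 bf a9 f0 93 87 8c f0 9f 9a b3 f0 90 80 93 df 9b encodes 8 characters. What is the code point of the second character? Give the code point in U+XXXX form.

U+A035F

Offset 0: leading byte 0xE5 = 11100101 → 3-byte char #1 = E5 90 84.
Offset 3: leading byte 0xF2 = 11110010 → 4-byte char #2 = F2 A0 8D 9F.
Leading byte 0xF2 = 11110010 matches 11110xxx → 4-byte sequence.
Byte 1: 0xF2 = 11110010, payload 010 (3 bits).
Byte 2: 0xA0 = 10100000 (10xxxxxx ✓), payload 100000.
Byte 3: 0x8D = 10001101 (10xxxxxx ✓), payload 001101.
Byte 4: 0x9F = 10011111 (10xxxxxx ✓), payload 011111.
Concatenate: 010100000001101011111 = 0xA035F (21 bits → U+A035F).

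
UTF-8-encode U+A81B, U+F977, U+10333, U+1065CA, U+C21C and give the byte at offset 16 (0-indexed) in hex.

0x9C

U+A81B → 3-byte form EA A0 9B at offsets 0–2.
U+F977 → 3-byte form EF A5 B7 at offsets 3–5.
U+10333 → 4-byte form F0 90 8C B3 at offsets 6–9.
U+1065CA → 4-byte form F4 86 97 8A at offsets 10–13.
U+C21C → 3-byte form EC 88 9C at offsets 14–16.
Offset 16 falls in char 5's range; it's byte 3 of EC 88 9C = 0x9C.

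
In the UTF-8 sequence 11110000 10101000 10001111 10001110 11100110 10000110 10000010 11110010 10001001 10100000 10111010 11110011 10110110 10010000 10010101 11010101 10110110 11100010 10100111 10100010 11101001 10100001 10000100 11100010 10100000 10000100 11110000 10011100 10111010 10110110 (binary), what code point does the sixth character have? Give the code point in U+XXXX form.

U+29E2

Offset 0: leading byte 0xF0 = 11110000 → 4-byte char #1 = F0 A8 8F 8E.
Offset 4: leading byte 0xE6 = 11100110 → 3-byte char #2 = E6 86 82.
Offset 7: leading byte 0xF2 = 11110010 → 4-byte char #3 = F2 89 A0 BA.
Offset 11: leading byte 0xF3 = 11110011 → 4-byte char #4 = F3 B6 90 95.
Offset 15: leading byte 0xD5 = 11010101 → 2-byte char #5 = D5 B6.
Offset 17: leading byte 0xE2 = 11100010 → 3-byte char #6 = E2 A7 A2.
Leading byte 0xE2 = 11100010 matches 1110xxxx → 3-byte sequence.
Byte 1: 0xE2 = 11100010, payload 0010 (4 bits).
Byte 2: 0xA7 = 10100111 (10xxxxxx ✓), payload 100111.
Byte 3: 0xA2 = 10100010 (10xxxxxx ✓), payload 100010.
Concatenate: 0010100111100010 = 0x29E2 (16 bits → U+29E2).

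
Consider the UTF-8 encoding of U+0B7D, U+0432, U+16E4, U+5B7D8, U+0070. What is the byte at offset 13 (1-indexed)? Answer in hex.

1-indexed offset 13 is 0-indexed offset 12.
U+0B7D → 3-byte form E0 AD BD at offsets 0–2.
U+0432 → 2-byte form D0 B2 at offsets 3–4.
U+16E4 → 3-byte form E1 9B A4 at offsets 5–7.
U+5B7D8 → 4-byte form F1 9B 9F 98 at offsets 8–11.
U+0070 → 1-byte form 70 at offsets 12–12.
Offset 12 falls in char 5's range; it's byte 1 of 70 = 0x70.

0x70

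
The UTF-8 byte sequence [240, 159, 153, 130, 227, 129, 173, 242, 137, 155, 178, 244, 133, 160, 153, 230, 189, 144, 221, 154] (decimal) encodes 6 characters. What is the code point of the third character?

Offset 0: leading byte 0xF0 = 11110000 → 4-byte char #1 = F0 9F 99 82.
Offset 4: leading byte 0xE3 = 11100011 → 3-byte char #2 = E3 81 AD.
Offset 7: leading byte 0xF2 = 11110010 → 4-byte char #3 = F2 89 9B B2.
Leading byte 0xF2 = 11110010 matches 11110xxx → 4-byte sequence.
Byte 1: 0xF2 = 11110010, payload 010 (3 bits).
Byte 2: 0x89 = 10001001 (10xxxxxx ✓), payload 001001.
Byte 3: 0x9B = 10011011 (10xxxxxx ✓), payload 011011.
Byte 4: 0xB2 = 10110010 (10xxxxxx ✓), payload 110010.
Concatenate: 010001001011011110010 = 0x896F2 (21 bits → U+896F2).

U+896F2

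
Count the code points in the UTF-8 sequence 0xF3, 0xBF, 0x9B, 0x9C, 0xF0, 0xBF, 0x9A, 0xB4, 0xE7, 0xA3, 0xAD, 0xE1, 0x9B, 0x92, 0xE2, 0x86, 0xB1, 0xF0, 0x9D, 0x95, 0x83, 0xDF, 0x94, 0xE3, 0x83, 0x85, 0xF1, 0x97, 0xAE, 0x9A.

9

Byte at offset 0: 0xF3 = 11110011 → 4-byte char (#1). Advance 4.
Byte at offset 4: 0xF0 = 11110000 → 4-byte char (#2). Advance 4.
Byte at offset 8: 0xE7 = 11100111 → 3-byte char (#3). Advance 3.
Byte at offset 11: 0xE1 = 11100001 → 3-byte char (#4). Advance 3.
Byte at offset 14: 0xE2 = 11100010 → 3-byte char (#5). Advance 3.
Byte at offset 17: 0xF0 = 11110000 → 4-byte char (#6). Advance 4.
Byte at offset 21: 0xDF = 11011111 → 2-byte char (#7). Advance 2.
Byte at offset 23: 0xE3 = 11100011 → 3-byte char (#8). Advance 3.
Byte at offset 26: 0xF1 = 11110001 → 4-byte char (#9). Advance 4.
Reached end at offset 30 after 9 code points.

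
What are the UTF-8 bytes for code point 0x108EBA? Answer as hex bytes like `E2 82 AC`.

F4 88 BA BA

U+108EBA = 0x108EBA = 1085114 decimal. In range U+10000–U+10FFFF → 4-byte form: 11110xxx 10xxxxxx 10xxxxxx 10xxxxxx.
Binary (21 bits): 100001000111010111010.
Split 3+6+6+6: 100 | 001000 | 111010 | 111010.
Byte 1: 11110100 = 0xF4.
Byte 2: 10001000 = 0x88.
Byte 3: 10111010 = 0xBA.
Byte 4: 10111010 = 0xBA.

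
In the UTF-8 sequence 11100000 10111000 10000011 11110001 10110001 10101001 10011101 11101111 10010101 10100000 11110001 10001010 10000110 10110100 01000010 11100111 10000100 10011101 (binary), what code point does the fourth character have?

Offset 0: leading byte 0xE0 = 11100000 → 3-byte char #1 = E0 B8 83.
Offset 3: leading byte 0xF1 = 11110001 → 4-byte char #2 = F1 B1 A9 9D.
Offset 7: leading byte 0xEF = 11101111 → 3-byte char #3 = EF 95 A0.
Offset 10: leading byte 0xF1 = 11110001 → 4-byte char #4 = F1 8A 86 B4.
Leading byte 0xF1 = 11110001 matches 11110xxx → 4-byte sequence.
Byte 1: 0xF1 = 11110001, payload 001 (3 bits).
Byte 2: 0x8A = 10001010 (10xxxxxx ✓), payload 001010.
Byte 3: 0x86 = 10000110 (10xxxxxx ✓), payload 000110.
Byte 4: 0xB4 = 10110100 (10xxxxxx ✓), payload 110100.
Concatenate: 001001010000110110100 = 0x4A1B4 (21 bits → U+4A1B4).

U+4A1B4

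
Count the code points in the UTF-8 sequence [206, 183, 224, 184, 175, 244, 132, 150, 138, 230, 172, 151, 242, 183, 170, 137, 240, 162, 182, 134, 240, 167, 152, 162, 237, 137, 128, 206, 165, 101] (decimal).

10

Byte at offset 0: 0xCE = 11001110 → 2-byte char (#1). Advance 2.
Byte at offset 2: 0xE0 = 11100000 → 3-byte char (#2). Advance 3.
Byte at offset 5: 0xF4 = 11110100 → 4-byte char (#3). Advance 4.
Byte at offset 9: 0xE6 = 11100110 → 3-byte char (#4). Advance 3.
Byte at offset 12: 0xF2 = 11110010 → 4-byte char (#5). Advance 4.
Byte at offset 16: 0xF0 = 11110000 → 4-byte char (#6). Advance 4.
Byte at offset 20: 0xF0 = 11110000 → 4-byte char (#7). Advance 4.
Byte at offset 24: 0xED = 11101101 → 3-byte char (#8). Advance 3.
Byte at offset 27: 0xCE = 11001110 → 2-byte char (#9). Advance 2.
Byte at offset 29: 0x65 = 01100101 → 1-byte char (#10). Advance 1.
Reached end at offset 30 after 10 code points.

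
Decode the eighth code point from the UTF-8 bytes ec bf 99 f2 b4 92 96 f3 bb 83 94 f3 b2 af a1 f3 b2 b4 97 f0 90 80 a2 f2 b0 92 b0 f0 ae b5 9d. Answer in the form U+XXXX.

U+2ED5D

Offset 0: leading byte 0xEC = 11101100 → 3-byte char #1 = EC BF 99.
Offset 3: leading byte 0xF2 = 11110010 → 4-byte char #2 = F2 B4 92 96.
Offset 7: leading byte 0xF3 = 11110011 → 4-byte char #3 = F3 BB 83 94.
Offset 11: leading byte 0xF3 = 11110011 → 4-byte char #4 = F3 B2 AF A1.
Offset 15: leading byte 0xF3 = 11110011 → 4-byte char #5 = F3 B2 B4 97.
Offset 19: leading byte 0xF0 = 11110000 → 4-byte char #6 = F0 90 80 A2.
Offset 23: leading byte 0xF2 = 11110010 → 4-byte char #7 = F2 B0 92 B0.
Offset 27: leading byte 0xF0 = 11110000 → 4-byte char #8 = F0 AE B5 9D.
Leading byte 0xF0 = 11110000 matches 11110xxx → 4-byte sequence.
Byte 1: 0xF0 = 11110000, payload 000 (3 bits).
Byte 2: 0xAE = 10101110 (10xxxxxx ✓), payload 101110.
Byte 3: 0xB5 = 10110101 (10xxxxxx ✓), payload 110101.
Byte 4: 0x9D = 10011101 (10xxxxxx ✓), payload 011101.
Concatenate: 000101110110101011101 = 0x2ED5D (21 bits → U+2ED5D).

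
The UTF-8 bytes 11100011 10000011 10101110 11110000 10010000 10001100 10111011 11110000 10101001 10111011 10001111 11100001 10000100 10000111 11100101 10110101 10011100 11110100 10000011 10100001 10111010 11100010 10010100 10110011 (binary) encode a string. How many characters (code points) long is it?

Byte at offset 0: 0xE3 = 11100011 → 3-byte char (#1). Advance 3.
Byte at offset 3: 0xF0 = 11110000 → 4-byte char (#2). Advance 4.
Byte at offset 7: 0xF0 = 11110000 → 4-byte char (#3). Advance 4.
Byte at offset 11: 0xE1 = 11100001 → 3-byte char (#4). Advance 3.
Byte at offset 14: 0xE5 = 11100101 → 3-byte char (#5). Advance 3.
Byte at offset 17: 0xF4 = 11110100 → 4-byte char (#6). Advance 4.
Byte at offset 21: 0xE2 = 11100010 → 3-byte char (#7). Advance 3.
Reached end at offset 24 after 7 code points.

7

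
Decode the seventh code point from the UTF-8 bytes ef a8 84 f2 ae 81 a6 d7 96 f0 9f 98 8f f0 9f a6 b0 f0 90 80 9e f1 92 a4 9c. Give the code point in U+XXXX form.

U+5291C

Offset 0: leading byte 0xEF = 11101111 → 3-byte char #1 = EF A8 84.
Offset 3: leading byte 0xF2 = 11110010 → 4-byte char #2 = F2 AE 81 A6.
Offset 7: leading byte 0xD7 = 11010111 → 2-byte char #3 = D7 96.
Offset 9: leading byte 0xF0 = 11110000 → 4-byte char #4 = F0 9F 98 8F.
Offset 13: leading byte 0xF0 = 11110000 → 4-byte char #5 = F0 9F A6 B0.
Offset 17: leading byte 0xF0 = 11110000 → 4-byte char #6 = F0 90 80 9E.
Offset 21: leading byte 0xF1 = 11110001 → 4-byte char #7 = F1 92 A4 9C.
Leading byte 0xF1 = 11110001 matches 11110xxx → 4-byte sequence.
Byte 1: 0xF1 = 11110001, payload 001 (3 bits).
Byte 2: 0x92 = 10010010 (10xxxxxx ✓), payload 010010.
Byte 3: 0xA4 = 10100100 (10xxxxxx ✓), payload 100100.
Byte 4: 0x9C = 10011100 (10xxxxxx ✓), payload 011100.
Concatenate: 001010010100100011100 = 0x5291C (21 bits → U+5291C).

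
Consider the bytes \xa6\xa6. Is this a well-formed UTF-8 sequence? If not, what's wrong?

Byte 0xA6 = 10100110 has the form 10xxxxxx — a continuation byte — but there is no preceding leading byte.

invalid (continuation byte with no leading byte)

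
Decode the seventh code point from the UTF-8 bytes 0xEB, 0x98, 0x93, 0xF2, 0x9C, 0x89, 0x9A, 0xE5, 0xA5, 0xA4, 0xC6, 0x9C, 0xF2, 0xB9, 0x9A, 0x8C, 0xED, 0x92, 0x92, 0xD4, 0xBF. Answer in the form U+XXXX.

U+053F

Offset 0: leading byte 0xEB = 11101011 → 3-byte char #1 = EB 98 93.
Offset 3: leading byte 0xF2 = 11110010 → 4-byte char #2 = F2 9C 89 9A.
Offset 7: leading byte 0xE5 = 11100101 → 3-byte char #3 = E5 A5 A4.
Offset 10: leading byte 0xC6 = 11000110 → 2-byte char #4 = C6 9C.
Offset 12: leading byte 0xF2 = 11110010 → 4-byte char #5 = F2 B9 9A 8C.
Offset 16: leading byte 0xED = 11101101 → 3-byte char #6 = ED 92 92.
Offset 19: leading byte 0xD4 = 11010100 → 2-byte char #7 = D4 BF.
Leading byte 0xD4 = 11010100 matches 110xxxxx → 2-byte sequence.
Byte 1: 0xD4 = 11010100, payload 10100 (5 bits).
Byte 2: 0xBF = 10111111 (10xxxxxx ✓), payload 111111.
Concatenate: 10100111111 = 0x53F (11 bits → U+053F).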